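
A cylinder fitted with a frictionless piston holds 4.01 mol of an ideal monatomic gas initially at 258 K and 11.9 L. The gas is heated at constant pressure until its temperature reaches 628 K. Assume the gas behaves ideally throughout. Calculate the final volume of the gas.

29.0 L

P₁ = nRT₁/V₁ = 4.01×8.314×258/11.9 = 723 kPa.
Isobaric: P stays 723 kPa; V/T = const ⇒ T₂ = 628 K, V₂ = 29.0 L.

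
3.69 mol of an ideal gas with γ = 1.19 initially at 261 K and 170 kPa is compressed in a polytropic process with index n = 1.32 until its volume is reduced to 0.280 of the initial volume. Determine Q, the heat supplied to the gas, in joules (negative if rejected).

8610 J

V₁ = nRT₁/P₁ = 3.69×8.314×261/170 = 47.1 L.
Polytropic n=1.32: T₂ = T₁(V₁/V₂)^(n−1) = 261×(3.57)^0.32 = 392 K; P₂ = P₁(V₁/V₂)^n = 912 kPa.
W = (P₁V₁−P₂V₂)/(n−1) = (170×47.1−912×13.2)/0.32 = -12600 J.
ΔU = nCvΔT = 3.69×43.8×(392−261) = 21200 J.
Q = ΔU + W = 8610 J.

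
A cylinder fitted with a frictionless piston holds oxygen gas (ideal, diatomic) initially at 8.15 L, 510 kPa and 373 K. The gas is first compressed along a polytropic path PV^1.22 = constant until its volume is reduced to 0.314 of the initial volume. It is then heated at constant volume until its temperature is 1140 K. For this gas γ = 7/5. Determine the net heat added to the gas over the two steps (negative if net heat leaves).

15900 J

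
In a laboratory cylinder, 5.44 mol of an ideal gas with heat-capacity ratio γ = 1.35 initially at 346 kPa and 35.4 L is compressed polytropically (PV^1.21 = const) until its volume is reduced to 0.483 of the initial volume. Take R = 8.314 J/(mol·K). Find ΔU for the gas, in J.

5780 J

T₁ = P₁V₁/(nR) = 346×35.4/(5.44×8.314) = 271 K.
Polytropic n=1.21: T₂ = T₁(V₁/V₂)^(n−1) = 271×(2.07)^0.21 = 316 K; P₂ = P₁(V₁/V₂)^n = 835 kPa.
For an ideal gas ΔU = nCvΔT with Cv = R/(γ−1) = 23.8 J/(mol·K).
ΔU = 5.44×23.8×(316−271) = 5780 J.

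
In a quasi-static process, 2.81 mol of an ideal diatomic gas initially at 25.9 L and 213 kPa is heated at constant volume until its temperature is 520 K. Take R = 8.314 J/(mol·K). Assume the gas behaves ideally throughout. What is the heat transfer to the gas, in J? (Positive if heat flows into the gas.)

16600 J

T₁ = P₁V₁/(nR) = 213×25.9/(2.81×8.314) = 236 K.
Isochoric: V stays 25.9 L; P/T = const ⇒ T₂ = 520 K, P₂ = 469 kPa.
W = 0 (no volume change).
ΔU = nCvΔT = 2.81×20.8×(520−236) = 16600 J.
Q = ΔU = 16600 J.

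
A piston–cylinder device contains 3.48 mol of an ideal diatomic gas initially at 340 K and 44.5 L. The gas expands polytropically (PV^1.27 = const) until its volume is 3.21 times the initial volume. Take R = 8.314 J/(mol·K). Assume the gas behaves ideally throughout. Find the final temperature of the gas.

P₁ = nRT₁/V₁ = 3.48×8.314×340/44.5 = 221 kPa.
Polytropic n=1.27: T₂ = T₁(V₁/V₂)^(n−1) = 340×(0.312)^0.27 = 248 K; P₂ = P₁(V₁/V₂)^n = 50.3 kPa.

248 K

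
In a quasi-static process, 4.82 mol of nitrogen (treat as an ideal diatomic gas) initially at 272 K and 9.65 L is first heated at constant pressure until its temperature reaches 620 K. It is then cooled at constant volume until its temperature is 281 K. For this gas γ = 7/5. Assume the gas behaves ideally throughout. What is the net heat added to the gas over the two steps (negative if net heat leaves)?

P₁ = nRT₁/V₁ = 4.82×8.314×272/9.65 = 1130 kPa.
Step 1 — Isobaric: P stays 1130 kPa; V/T = const ⇒ T₂ = 620 K, V₂ = 22.0 L.
W = PΔV = 1130×(22.0−9.65) kPa·L = 13900 J.
ΔU = nCvΔT = 4.82×20.8×(620−272) = 34900 J.
Q = ΔU + W = nCpΔT = 48800 J.
State after step 1: P = 1130 kPa, V = 22.0 L, T = 620 K.
Step 2 — Isochoric: V stays 22.0 L; P/T = const ⇒ T₂ = 281 K, P₂ = 512 kPa.
W = 0 (no volume change).
ΔU = nCvΔT = 4.82×20.8×(281−620) = -34000 J.
Q = ΔU = -34000 J.
Net over both steps: W = 13900 J, Q = 14800 J, ΔU = 902 J.

14800 J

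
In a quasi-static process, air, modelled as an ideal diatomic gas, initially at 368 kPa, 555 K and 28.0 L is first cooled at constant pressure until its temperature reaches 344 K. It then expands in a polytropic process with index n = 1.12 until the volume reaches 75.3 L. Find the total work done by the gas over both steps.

n = P₁V₁/(RT₁) = 368×28.0/(8.314×555) = 2.23 mol.
Step 1 — Isobaric: P stays 368 kPa; V/T = const ⇒ T₂ = 344 K, V₂ = 17.4 L.
W = PΔV = 368×(17.4−28.0) kPa·L = -3920 J.
ΔU = nCvΔT = 2.23×20.8×(344−555) = -9790 J.
Q = ΔU + W = nCpΔT = -13700 J.
State after step 1: P = 368 kPa, V = 17.4 L, T = 344 K.
Step 2 — Polytropic n=1.12: T₂ = T₁(V₁/V₂)^(n−1) = 344×(0.230)^0.12 = 288 K; P₂ = P₁(V₁/V₂)^n = 71.1 kPa.
W = (P₁V₁−P₂V₂)/(n−1) = (368×17.4−71.1×75.3)/0.12 = 8590 J.
ΔU = nCvΔT = 2.23×20.8×(288−344) = -2580 J.
Q = ΔU + W = 6020 J.
Net over both steps: W = 4680 J, Q = -7690 J, ΔU = -12400 J.

4680 J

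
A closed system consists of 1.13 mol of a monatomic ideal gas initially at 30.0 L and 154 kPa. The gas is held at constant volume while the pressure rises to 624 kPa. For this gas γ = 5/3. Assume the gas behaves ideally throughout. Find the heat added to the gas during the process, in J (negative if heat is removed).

21100 J

T₁ = P₁V₁/(nR) = 154×30.0/(1.13×8.314) = 492 K.
Isochoric: V stays 30.0 L; P/T = const ⇒ T₂ = 1990 K, P₂ = 624 kPa.
W = 0 (no volume change).
ΔU = nCvΔT = 1.13×12.5×(1990−492) = 21100 J.
Q = ΔU = 21100 J.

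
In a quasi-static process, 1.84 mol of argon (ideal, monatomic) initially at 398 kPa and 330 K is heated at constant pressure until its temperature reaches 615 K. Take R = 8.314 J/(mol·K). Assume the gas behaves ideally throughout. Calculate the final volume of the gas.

V₁ = nRT₁/P₁ = 1.84×8.314×330/398 = 12.7 L.
Isobaric: P stays 398 kPa; V/T = const ⇒ T₂ = 615 K, V₂ = 23.6 L.

23.6 L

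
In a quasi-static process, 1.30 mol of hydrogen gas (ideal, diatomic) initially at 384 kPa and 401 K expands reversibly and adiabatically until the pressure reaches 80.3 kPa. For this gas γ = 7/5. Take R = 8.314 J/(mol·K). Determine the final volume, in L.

V₁ = nRT₁/P₁ = 1.30×8.314×401/384 = 11.3 L.
Adiabatic: T₂/T₁ = (P₂/P₁)^((γ−1)/γ) ⇒ T₂ = 401×(0.209)^0.286 = 256 K; V₂ = 34.5 L.

34.5 L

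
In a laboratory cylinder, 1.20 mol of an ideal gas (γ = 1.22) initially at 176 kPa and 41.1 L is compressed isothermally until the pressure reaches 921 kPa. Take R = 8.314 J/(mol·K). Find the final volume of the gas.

T₁ = P₁V₁/(nR) = 176×41.1/(1.20×8.314) = 725 K.
Isothermal: T stays 725 K; PV = const ⇒ V₂ = 7.85 L, P₂ = 921 kPa.

7.85 L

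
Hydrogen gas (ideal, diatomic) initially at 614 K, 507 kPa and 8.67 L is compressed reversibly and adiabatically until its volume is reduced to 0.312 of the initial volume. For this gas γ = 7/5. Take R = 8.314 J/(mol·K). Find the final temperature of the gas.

978 K

Adiabatic: TV^(γ−1) = const ⇒ T₂ = 614×(3.21)^0.400 = 978 K; PV^γ = const ⇒ P₂ = 2590 kPa.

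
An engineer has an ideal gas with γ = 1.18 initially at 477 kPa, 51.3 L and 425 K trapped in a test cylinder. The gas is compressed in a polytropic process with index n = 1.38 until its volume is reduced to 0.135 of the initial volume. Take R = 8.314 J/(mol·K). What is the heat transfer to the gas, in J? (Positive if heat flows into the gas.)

81600 J

n = P₁V₁/(RT₁) = 477×51.3/(8.314×425) = 6.93 mol.
Polytropic n=1.38: T₂ = T₁(V₁/V₂)^(n−1) = 425×(7.41)^0.38 = 910 K; P₂ = P₁(V₁/V₂)^n = 7560 kPa.
W = (P₁V₁−P₂V₂)/(n−1) = (477×51.3−7560×6.93)/0.38 = -73400 J.
ΔU = nCvΔT = 6.93×46.2×(910−425) = 155000 J.
Q = ΔU + W = 81600 J.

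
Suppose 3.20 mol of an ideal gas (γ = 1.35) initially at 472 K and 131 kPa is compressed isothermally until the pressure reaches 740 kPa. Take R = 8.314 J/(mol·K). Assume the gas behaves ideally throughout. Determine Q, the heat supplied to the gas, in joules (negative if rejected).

V₁ = nRT₁/P₁ = 3.20×8.314×472/131 = 95.9 L.
Isothermal: T stays 472 K; PV = const ⇒ V₂ = 17.0 L, P₂ = 740 kPa.
ΔU = 0 (ideal gas, T constant).
W = nRT ln(V₂/V₁) = 3.20×8.314×472×ln(0.177) = -21700 J.
Q = ΔU + W = -21700 J.

-21700 J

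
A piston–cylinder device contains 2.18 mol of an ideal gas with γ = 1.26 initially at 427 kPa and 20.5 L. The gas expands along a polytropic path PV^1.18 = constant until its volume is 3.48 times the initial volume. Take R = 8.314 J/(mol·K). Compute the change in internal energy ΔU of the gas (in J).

-6770 J

T₁ = P₁V₁/(nR) = 427×20.5/(2.18×8.314) = 483 K.
Polytropic n=1.18: T₂ = T₁(V₁/V₂)^(n−1) = 483×(0.287)^0.18 = 386 K; P₂ = P₁(V₁/V₂)^n = 98.0 kPa.
For an ideal gas ΔU = nCvΔT with Cv = R/(γ−1) = 32.0 J/(mol·K).
ΔU = 2.18×32.0×(386−483) = -6770 J.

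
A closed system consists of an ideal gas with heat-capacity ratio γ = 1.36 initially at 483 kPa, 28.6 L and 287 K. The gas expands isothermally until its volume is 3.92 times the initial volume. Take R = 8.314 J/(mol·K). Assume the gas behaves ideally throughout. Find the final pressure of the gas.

123 kPa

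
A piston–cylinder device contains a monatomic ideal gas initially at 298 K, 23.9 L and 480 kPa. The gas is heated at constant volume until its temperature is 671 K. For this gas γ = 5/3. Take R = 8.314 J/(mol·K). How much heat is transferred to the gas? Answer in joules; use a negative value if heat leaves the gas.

n = P₁V₁/(RT₁) = 480×23.9/(8.314×298) = 4.63 mol.
Isochoric: V stays 23.9 L; P/T = const ⇒ T₂ = 671 K, P₂ = 1080 kPa.
W = 0 (no volume change).
ΔU = nCvΔT = 4.63×12.5×(671−298) = 21500 J.
Q = ΔU = 21500 J.

21500 J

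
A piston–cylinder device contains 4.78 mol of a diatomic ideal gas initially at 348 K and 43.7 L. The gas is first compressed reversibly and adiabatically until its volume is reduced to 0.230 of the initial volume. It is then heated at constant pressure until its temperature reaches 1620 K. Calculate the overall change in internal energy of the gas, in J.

P₁ = nRT₁/V₁ = 4.78×8.314×348/43.7 = 316 kPa.
Step 1 — Adiabatic: TV^(γ−1) = const ⇒ T₂ = 348×(4.35)^0.400 = 626 K; PV^γ = const ⇒ P₂ = 2480 kPa.
ΔU = nCvΔT = 4.78×20.8×(626−348) = 27700 J.
Q = 0 for an adiabatic process, so W = −ΔU = -27700 J.
State after step 1: P = 2480 kPa, V = 10.1 L, T = 626 K.
Step 2 — Isobaric: P stays 2480 kPa; V/T = const ⇒ T₂ = 1620 K, V₂ = 26.0 L.
W = PΔV = 2480×(26.0−10.1) kPa·L = 39500 J.
ΔU = nCvΔT = 4.78×20.8×(1620−626) = 98700 J.
Q = ΔU + W = nCpΔT = 138000 J.
Net over both steps: W = 11800 J, Q = 138000 J, ΔU = 126000 J.

126000 J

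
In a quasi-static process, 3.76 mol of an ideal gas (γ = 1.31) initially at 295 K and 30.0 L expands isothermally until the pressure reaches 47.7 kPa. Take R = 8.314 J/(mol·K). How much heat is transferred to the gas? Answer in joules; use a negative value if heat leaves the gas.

17200 J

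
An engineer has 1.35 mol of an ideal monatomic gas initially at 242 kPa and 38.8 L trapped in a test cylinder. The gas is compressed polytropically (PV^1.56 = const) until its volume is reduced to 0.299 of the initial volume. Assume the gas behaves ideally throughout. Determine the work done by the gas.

-16200 J

T₁ = P₁V₁/(nR) = 242×38.8/(1.35×8.314) = 837 K.
Polytropic n=1.56: T₂ = T₁(V₁/V₂)^(n−1) = 837×(3.34)^0.56 = 1640 K; P₂ = P₁(V₁/V₂)^n = 1590 kPa.
W = (P₁V₁−P₂V₂)/(n−1) = (242×38.8−1590×11.6)/0.56 = -16200 J.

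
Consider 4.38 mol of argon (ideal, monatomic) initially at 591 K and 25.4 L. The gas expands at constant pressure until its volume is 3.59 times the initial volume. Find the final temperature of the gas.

P₁ = nRT₁/V₁ = 4.38×8.314×591/25.4 = 847 kPa.
Isobaric: P stays 847 kPa; V/T = const ⇒ T₂ = 2120 K, V₂ = 91.2 L.

2120 K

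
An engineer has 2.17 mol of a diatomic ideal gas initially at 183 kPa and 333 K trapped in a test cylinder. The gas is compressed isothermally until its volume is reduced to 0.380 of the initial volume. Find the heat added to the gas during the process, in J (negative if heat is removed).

-5810 J

V₁ = nRT₁/P₁ = 2.17×8.314×333/183 = 32.8 L.
Isothermal: T stays 333 K; PV = const ⇒ V₂ = 12.5 L, P₂ = 482 kPa.
ΔU = 0 (ideal gas, T constant).
W = nRT ln(V₂/V₁) = 2.17×8.314×333×ln(0.380) = -5810 J.
Q = ΔU + W = -5810 J.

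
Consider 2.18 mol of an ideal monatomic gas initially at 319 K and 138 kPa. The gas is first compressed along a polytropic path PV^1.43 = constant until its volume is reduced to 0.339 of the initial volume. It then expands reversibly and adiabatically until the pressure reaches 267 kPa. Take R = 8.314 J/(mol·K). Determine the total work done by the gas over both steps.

V₁ = nRT₁/P₁ = 2.18×8.314×319/138 = 41.9 L.
Step 1 — Polytropic n=1.43: T₂ = T₁(V₁/V₂)^(n−1) = 319×(2.95)^0.43 = 508 K; P₂ = P₁(V₁/V₂)^n = 648 kPa.
W = (P₁V₁−P₂V₂)/(n−1) = (138×41.9−648×14.2)/0.43 = -7960 J.
ΔU = nCvΔT = 2.18×12.5×(508−319) = 5140 J.
Q = ΔU + W = -2830 J.
State after step 1: P = 648 kPa, V = 14.2 L, T = 508 K.
Step 2 — Adiabatic: T₂/T₁ = (P₂/P₁)^((γ−1)/γ) ⇒ T₂ = 508×(0.412)^0.400 = 356 K; V₂ = 24.2 L.
ΔU = nCvΔT = 2.18×12.5×(356−508) = -4120 J.
Q = 0 for an adiabatic process, so W = −ΔU = 4120 J.
Net over both steps: W = -3840 J, Q = -2830 J, ΔU = 1010 J.

-3840 J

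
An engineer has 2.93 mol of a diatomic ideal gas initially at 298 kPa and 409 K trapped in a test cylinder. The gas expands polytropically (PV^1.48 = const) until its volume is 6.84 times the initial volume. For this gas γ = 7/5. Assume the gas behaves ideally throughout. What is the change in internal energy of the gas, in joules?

V₁ = nRT₁/P₁ = 2.93×8.314×409/298 = 33.4 L.
Polytropic n=1.48: T₂ = T₁(V₁/V₂)^(n−1) = 409×(0.146)^0.48 = 163 K; P₂ = P₁(V₁/V₂)^n = 17.3 kPa.
For an ideal gas ΔU = nCvΔT with Cv = (5/2)R = 20.8 J/(mol·K).
ΔU = 2.93×20.8×(163−409) = -15000 J.

-15000 J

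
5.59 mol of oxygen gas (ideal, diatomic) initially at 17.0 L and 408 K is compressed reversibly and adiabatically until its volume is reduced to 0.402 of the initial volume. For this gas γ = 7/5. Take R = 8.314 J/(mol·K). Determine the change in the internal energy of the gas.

20800 J

P₁ = nRT₁/V₁ = 5.59×8.314×408/17.0 = 1120 kPa.
Adiabatic: TV^(γ−1) = const ⇒ T₂ = 408×(2.49)^0.400 = 587 K; PV^γ = const ⇒ P₂ = 3990 kPa.
For an ideal gas ΔU = nCvΔT with Cv = (5/2)R = 20.8 J/(mol·K).
ΔU = 5.59×20.8×(587−408) = 20800 J.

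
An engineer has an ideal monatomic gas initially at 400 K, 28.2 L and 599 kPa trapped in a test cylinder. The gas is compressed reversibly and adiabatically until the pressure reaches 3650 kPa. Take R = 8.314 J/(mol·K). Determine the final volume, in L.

Adiabatic: T₂/T₁ = (P₂/P₁)^((γ−1)/γ) ⇒ T₂ = 400×(6.09)^0.400 = 824 K; V₂ = 9.54 L.

9.54 L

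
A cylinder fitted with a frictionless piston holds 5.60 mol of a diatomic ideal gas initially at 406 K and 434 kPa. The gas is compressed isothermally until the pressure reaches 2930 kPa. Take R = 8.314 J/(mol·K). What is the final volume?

V₁ = nRT₁/P₁ = 5.60×8.314×406/434 = 43.6 L.
Isothermal: T stays 406 K; PV = const ⇒ V₂ = 6.45 L, P₂ = 2930 kPa.

6.45 L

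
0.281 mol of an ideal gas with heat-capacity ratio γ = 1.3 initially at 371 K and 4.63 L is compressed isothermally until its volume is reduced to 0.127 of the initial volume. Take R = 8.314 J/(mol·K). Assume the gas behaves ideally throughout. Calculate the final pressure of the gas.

P₁ = nRT₁/V₁ = 0.281×8.314×371/4.63 = 187 kPa.
Isothermal: T stays 371 K; PV = const ⇒ V₂ = 0.588 L, P₂ = 1470 kPa.

1470 kPa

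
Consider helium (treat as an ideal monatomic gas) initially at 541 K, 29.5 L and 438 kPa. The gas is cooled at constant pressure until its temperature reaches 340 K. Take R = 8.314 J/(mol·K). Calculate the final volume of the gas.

18.5 L

Isobaric: P stays 438 kPa; V/T = const ⇒ T₂ = 340 K, V₂ = 18.5 L.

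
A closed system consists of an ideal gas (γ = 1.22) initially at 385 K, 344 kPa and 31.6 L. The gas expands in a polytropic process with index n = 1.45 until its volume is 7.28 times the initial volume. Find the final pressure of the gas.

19.3 kPa

Polytropic n=1.45: T₂ = T₁(V₁/V₂)^(n−1) = 385×(0.137)^0.45 = 158 K; P₂ = P₁(V₁/V₂)^n = 19.3 kPa.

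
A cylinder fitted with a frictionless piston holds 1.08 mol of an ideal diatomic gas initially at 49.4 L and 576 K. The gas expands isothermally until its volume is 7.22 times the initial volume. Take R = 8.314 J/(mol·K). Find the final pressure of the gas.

14.5 kPa

P₁ = nRT₁/V₁ = 1.08×8.314×576/49.4 = 105 kPa.
Isothermal: T stays 576 K; PV = const ⇒ V₂ = 357 L, P₂ = 14.5 kPa.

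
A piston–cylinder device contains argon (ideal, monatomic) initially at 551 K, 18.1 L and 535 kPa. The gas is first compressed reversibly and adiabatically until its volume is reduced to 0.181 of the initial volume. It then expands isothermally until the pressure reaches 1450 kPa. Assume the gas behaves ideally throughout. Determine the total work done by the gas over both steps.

25200 J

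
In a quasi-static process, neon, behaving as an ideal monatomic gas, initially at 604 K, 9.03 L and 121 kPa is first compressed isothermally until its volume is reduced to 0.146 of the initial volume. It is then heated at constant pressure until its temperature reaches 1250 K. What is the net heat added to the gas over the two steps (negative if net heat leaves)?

819 J

n = P₁V₁/(RT₁) = 121×9.03/(8.314×604) = 0.218 mol.
Step 1 — Isothermal: T stays 604 K; PV = const ⇒ V₂ = 1.32 L, P₂ = 829 kPa.
ΔU = 0 (ideal gas, T constant).
W = nRT ln(V₂/V₁) = 0.218×8.314×604×ln(0.146) = -2100 J.
Q = ΔU + W = -2100 J.
State after step 1: P = 829 kPa, V = 1.32 L, T = 604 K.
Step 2 — Isobaric: P stays 829 kPa; V/T = const ⇒ T₂ = 1250 K, V₂ = 2.73 L.
W = PΔV = 829×(2.73−1.32) kPa·L = 1170 J.
ΔU = nCvΔT = 0.218×12.5×(1250−604) = 1750 J.
Q = ΔU + W = nCpΔT = 2920 J.
Net over both steps: W = -934 J, Q = 819 J, ΔU = 1750 J.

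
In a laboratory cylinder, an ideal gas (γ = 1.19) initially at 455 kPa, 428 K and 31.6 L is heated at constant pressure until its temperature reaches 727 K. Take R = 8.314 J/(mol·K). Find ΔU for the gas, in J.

n = P₁V₁/(RT₁) = 455×31.6/(8.314×428) = 4.04 mol.
Isobaric: P stays 455 kPa; V/T = const ⇒ T₂ = 727 K, V₂ = 53.7 L.
For an ideal gas ΔU = nCvΔT with Cv = R/(γ−1) = 43.8 J/(mol·K).
ΔU = 4.04×43.8×(727−428) = 52900 J.

52900 J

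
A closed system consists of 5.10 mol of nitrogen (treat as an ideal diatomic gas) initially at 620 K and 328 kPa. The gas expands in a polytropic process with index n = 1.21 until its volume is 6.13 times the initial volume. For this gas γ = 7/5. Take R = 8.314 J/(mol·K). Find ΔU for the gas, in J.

-20800 J

V₁ = nRT₁/P₁ = 5.10×8.314×620/328 = 80.1 L.
Polytropic n=1.21: T₂ = T₁(V₁/V₂)^(n−1) = 620×(0.163)^0.21 = 424 K; P₂ = P₁(V₁/V₂)^n = 36.6 kPa.
For an ideal gas ΔU = nCvΔT with Cv = (5/2)R = 20.8 J/(mol·K).
ΔU = 5.10×20.8×(424−620) = -20800 J.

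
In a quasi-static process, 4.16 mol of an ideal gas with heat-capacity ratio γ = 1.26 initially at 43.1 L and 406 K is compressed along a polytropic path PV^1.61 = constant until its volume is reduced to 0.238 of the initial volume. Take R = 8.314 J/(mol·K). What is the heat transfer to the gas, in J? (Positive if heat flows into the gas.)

P₁ = nRT₁/V₁ = 4.16×8.314×406/43.1 = 326 kPa.
Polytropic n=1.61: T₂ = T₁(V₁/V₂)^(n−1) = 406×(4.20)^0.61 = 975 K; P₂ = P₁(V₁/V₂)^n = 3290 kPa.
W = (P₁V₁−P₂V₂)/(n−1) = (326×43.1−3290×10.3)/0.61 = -32200 J.
ΔU = nCvΔT = 4.16×32.0×(975−406) = 75600 J.
Q = ΔU + W = 43400 J.

43400 J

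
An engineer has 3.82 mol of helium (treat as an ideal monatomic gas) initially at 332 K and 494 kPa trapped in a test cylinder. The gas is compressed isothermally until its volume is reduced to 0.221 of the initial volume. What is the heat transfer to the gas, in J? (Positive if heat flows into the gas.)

V₁ = nRT₁/P₁ = 3.82×8.314×332/494 = 21.3 L.
Isothermal: T stays 332 K; PV = const ⇒ V₂ = 4.72 L, P₂ = 2240 kPa.
ΔU = 0 (ideal gas, T constant).
W = nRT ln(V₂/V₁) = 3.82×8.314×332×ln(0.221) = -15900 J.
Q = ΔU + W = -15900 J.

-15900 J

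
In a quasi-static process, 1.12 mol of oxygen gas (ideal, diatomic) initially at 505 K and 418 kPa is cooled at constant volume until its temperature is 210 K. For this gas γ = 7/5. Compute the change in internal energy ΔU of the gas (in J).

V₁ = nRT₁/P₁ = 1.12×8.314×505/418 = 11.2 L.
Isochoric: V stays 11.2 L; P/T = const ⇒ T₂ = 210 K, P₂ = 174 kPa.
For an ideal gas ΔU = nCvΔT with Cv = (5/2)R = 20.8 J/(mol·K).
ΔU = 1.12×20.8×(210−505) = -6870 J.

-6870 J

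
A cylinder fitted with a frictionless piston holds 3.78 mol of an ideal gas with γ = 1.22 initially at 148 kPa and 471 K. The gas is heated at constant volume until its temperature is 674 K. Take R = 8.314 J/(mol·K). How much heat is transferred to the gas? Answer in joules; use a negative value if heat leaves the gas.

V₁ = nRT₁/P₁ = 3.78×8.314×471/148 = 100 L.
Isochoric: V stays 100 L; P/T = const ⇒ T₂ = 674 K, P₂ = 212 kPa.
W = 0 (no volume change).
ΔU = nCvΔT = 3.78×37.8×(674−471) = 29000 J.
Q = ΔU = 29000 J.

29000 J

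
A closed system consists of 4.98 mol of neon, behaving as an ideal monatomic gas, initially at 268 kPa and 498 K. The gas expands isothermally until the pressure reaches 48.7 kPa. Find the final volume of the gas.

423 L

V₁ = nRT₁/P₁ = 4.98×8.314×498/268 = 76.9 L.
Isothermal: T stays 498 K; PV = const ⇒ V₂ = 423 L, P₂ = 48.7 kPa.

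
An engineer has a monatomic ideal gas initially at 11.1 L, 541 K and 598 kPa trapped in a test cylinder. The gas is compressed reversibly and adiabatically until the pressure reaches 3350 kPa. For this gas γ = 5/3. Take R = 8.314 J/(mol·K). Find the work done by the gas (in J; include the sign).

n = P₁V₁/(RT₁) = 598×11.1/(8.314×541) = 1.48 mol.
Adiabatic: T₂/T₁ = (P₂/P₁)^((γ−1)/γ) ⇒ T₂ = 541×(5.60)^0.400 = 1080 K; V₂ = 3.95 L.
ΔU = nCvΔT = 1.48×12.5×(1080−541) = 9880 J.
Q = 0 for an adiabatic process, so W = −ΔU = -9880 J.

-9880 J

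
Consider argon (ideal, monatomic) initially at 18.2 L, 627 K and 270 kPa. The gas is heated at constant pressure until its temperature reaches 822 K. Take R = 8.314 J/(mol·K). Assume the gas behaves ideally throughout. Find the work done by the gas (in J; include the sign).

n = P₁V₁/(RT₁) = 270×18.2/(8.314×627) = 0.943 mol.
Isobaric: P stays 270 kPa; V/T = const ⇒ T₂ = 822 K, V₂ = 23.9 L.
W = PΔV = 270×(23.9−18.2) kPa·L = 1530 J.

1530 J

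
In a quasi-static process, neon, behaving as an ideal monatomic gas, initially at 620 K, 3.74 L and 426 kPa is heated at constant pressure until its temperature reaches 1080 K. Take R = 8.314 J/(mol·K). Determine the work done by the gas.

n = P₁V₁/(RT₁) = 426×3.74/(8.314×620) = 0.309 mol.
Isobaric: P stays 426 kPa; V/T = const ⇒ T₂ = 1080 K, V₂ = 6.51 L.
W = PΔV = 426×(6.51−3.74) kPa·L = 1180 J.

1180 J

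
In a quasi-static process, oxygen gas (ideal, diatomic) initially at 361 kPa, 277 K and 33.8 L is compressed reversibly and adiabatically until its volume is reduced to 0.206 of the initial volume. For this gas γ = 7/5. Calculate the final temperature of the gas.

521 K

Adiabatic: TV^(γ−1) = const ⇒ T₂ = 277×(4.85)^0.400 = 521 K; PV^γ = const ⇒ P₂ = 3300 kPa.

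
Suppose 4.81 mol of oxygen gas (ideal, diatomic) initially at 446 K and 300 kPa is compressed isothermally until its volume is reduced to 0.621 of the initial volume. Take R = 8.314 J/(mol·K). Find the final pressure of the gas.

483 kPa

V₁ = nRT₁/P₁ = 4.81×8.314×446/300 = 59.5 L.
Isothermal: T stays 446 K; PV = const ⇒ V₂ = 36.9 L, P₂ = 483 kPa.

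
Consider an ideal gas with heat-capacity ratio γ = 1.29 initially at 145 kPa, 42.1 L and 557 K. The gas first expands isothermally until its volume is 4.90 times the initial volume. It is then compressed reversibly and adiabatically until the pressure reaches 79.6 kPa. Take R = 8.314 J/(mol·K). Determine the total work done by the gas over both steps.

4460 J

n = P₁V₁/(RT₁) = 145×42.1/(8.314×557) = 1.32 mol.
Step 1 — Isothermal: T stays 557 K; PV = const ⇒ V₂ = 206 L, P₂ = 29.6 kPa.
ΔU = 0 (ideal gas, T constant).
W = nRT ln(V₂/V₁) = 1.32×8.314×557×ln(4.90) = 9700 J.
Q = ΔU + W = 9700 J.
State after step 1: P = 29.6 kPa, V = 206 L, T = 557 K.
Step 2 — Adiabatic: T₂/T₁ = (P₂/P₁)^((γ−1)/γ) ⇒ T₂ = 557×(2.69)^0.225 = 696 K; V₂ = 95.8 L.
ΔU = nCvΔT = 1.32×28.7×(696−557) = 5240 J.
Q = 0 for an adiabatic process, so W = −ΔU = -5240 J.
Net over both steps: W = 4460 J, Q = 9700 J, ΔU = 5240 J.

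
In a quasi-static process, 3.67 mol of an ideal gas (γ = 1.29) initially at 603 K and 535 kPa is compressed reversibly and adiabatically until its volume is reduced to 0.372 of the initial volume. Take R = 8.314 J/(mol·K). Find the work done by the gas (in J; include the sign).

-21100 J

V₁ = nRT₁/P₁ = 3.67×8.314×603/535 = 34.4 L.
Adiabatic: TV^(γ−1) = const ⇒ T₂ = 603×(2.69)^0.290 = 803 K; PV^γ = const ⇒ P₂ = 1920 kPa.
ΔU = nCvΔT = 3.67×28.7×(803−603) = 21100 J.
Q = 0 for an adiabatic process, so W = −ΔU = -21100 J.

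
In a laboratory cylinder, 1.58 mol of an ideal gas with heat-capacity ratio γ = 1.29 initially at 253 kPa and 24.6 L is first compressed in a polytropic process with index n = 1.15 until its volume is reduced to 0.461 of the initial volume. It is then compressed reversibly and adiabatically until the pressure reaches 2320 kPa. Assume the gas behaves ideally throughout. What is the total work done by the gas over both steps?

-13500 J

T₁ = P₁V₁/(nR) = 253×24.6/(1.58×8.314) = 474 K.
Step 1 — Polytropic n=1.15: T₂ = T₁(V₁/V₂)^(n−1) = 474×(2.17)^0.15 = 532 K; P₂ = P₁(V₁/V₂)^n = 616 kPa.
W = (P₁V₁−P₂V₂)/(n−1) = (253×24.6−616×11.3)/0.15 = -5110 J.
ΔU = nCvΔT = 1.58×28.7×(532−474) = 2640 J.
Q = ΔU + W = -2470 J.
State after step 1: P = 616 kPa, V = 11.3 L, T = 532 K.
Step 2 — Adiabatic: T₂/T₁ = (P₂/P₁)^((γ−1)/γ) ⇒ T₂ = 532×(3.76)^0.225 = 717 K; V₂ = 4.06 L.
ΔU = nCvΔT = 1.58×28.7×(717−532) = 8370 J.
Q = 0 for an adiabatic process, so W = −ΔU = -8370 J.
Net over both steps: W = -13500 J, Q = -2470 J, ΔU = 11000 J.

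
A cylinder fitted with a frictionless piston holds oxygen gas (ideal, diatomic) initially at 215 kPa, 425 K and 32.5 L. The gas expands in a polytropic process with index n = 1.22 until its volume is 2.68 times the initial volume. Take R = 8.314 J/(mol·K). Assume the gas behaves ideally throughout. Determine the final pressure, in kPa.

Polytropic n=1.22: T₂ = T₁(V₁/V₂)^(n−1) = 425×(0.373)^0.22 = 342 K; P₂ = P₁(V₁/V₂)^n = 64.6 kPa.

64.6 kPa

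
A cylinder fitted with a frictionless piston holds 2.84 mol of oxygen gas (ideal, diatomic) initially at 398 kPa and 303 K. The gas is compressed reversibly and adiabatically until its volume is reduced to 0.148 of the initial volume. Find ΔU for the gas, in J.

20500 J

V₁ = nRT₁/P₁ = 2.84×8.314×303/398 = 18.0 L.
Adiabatic: TV^(γ−1) = const ⇒ T₂ = 303×(6.76)^0.400 = 651 K; PV^γ = const ⇒ P₂ = 5770 kPa.
For an ideal gas ΔU = nCvΔT with Cv = (5/2)R = 20.8 J/(mol·K).
ΔU = 2.84×20.8×(651−303) = 20500 J.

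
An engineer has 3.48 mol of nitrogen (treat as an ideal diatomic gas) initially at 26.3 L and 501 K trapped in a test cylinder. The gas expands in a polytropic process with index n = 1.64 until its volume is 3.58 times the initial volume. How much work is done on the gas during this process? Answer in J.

-12600 J

P₁ = nRT₁/V₁ = 3.48×8.314×501/26.3 = 551 kPa.
Polytropic n=1.64: T₂ = T₁(V₁/V₂)^(n−1) = 501×(0.279)^0.64 = 221 K; P₂ = P₁(V₁/V₂)^n = 68.1 kPa.
W = (P₁V₁−P₂V₂)/(n−1) = (551×26.3−68.1×94.2)/0.64 = 12600 J.
Work done on the gas = −W_by = -12600 J.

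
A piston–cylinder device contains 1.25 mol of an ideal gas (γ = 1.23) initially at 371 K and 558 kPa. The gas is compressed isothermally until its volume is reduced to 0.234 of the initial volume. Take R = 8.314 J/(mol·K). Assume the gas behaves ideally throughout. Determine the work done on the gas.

V₁ = nRT₁/P₁ = 1.25×8.314×371/558 = 6.91 L.
Isothermal: T stays 371 K; PV = const ⇒ V₂ = 1.62 L, P₂ = 2380 kPa.
W = nRT ln(V₂/V₁) = 1.25×8.314×371×ln(0.234) = -5600 J.
Work done on the gas = −W_by = 5600 J.

5600 J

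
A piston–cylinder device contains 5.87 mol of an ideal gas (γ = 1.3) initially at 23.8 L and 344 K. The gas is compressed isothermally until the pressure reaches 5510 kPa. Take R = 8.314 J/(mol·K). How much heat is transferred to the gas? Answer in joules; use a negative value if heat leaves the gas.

P₁ = nRT₁/V₁ = 5.87×8.314×344/23.8 = 705 kPa.
Isothermal: T stays 344 K; PV = const ⇒ V₂ = 3.05 L, P₂ = 5510 kPa.
ΔU = 0 (ideal gas, T constant).
W = nRT ln(V₂/V₁) = 5.87×8.314×344×ln(0.128) = -34500 J.
Q = ΔU + W = -34500 J.

-34500 J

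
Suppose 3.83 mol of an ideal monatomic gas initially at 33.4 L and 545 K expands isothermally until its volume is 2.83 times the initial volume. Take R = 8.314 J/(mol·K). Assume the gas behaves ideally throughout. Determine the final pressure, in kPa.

184 kPa

P₁ = nRT₁/V₁ = 3.83×8.314×545/33.4 = 520 kPa.
Isothermal: T stays 545 K; PV = const ⇒ V₂ = 94.5 L, P₂ = 184 kPa.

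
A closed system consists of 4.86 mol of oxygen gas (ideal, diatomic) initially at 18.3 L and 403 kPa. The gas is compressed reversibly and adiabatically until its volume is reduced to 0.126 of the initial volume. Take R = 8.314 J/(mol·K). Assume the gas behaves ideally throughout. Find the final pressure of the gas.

7320 kPa

T₁ = P₁V₁/(nR) = 403×18.3/(4.86×8.314) = 183 K.
Adiabatic: TV^(γ−1) = const ⇒ T₂ = 183×(7.94)^0.400 = 418 K; PV^γ = const ⇒ P₂ = 7320 kPa.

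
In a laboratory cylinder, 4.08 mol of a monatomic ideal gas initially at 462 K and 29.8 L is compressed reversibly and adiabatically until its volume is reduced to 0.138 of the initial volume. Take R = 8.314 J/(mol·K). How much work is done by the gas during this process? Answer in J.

P₁ = nRT₁/V₁ = 4.08×8.314×462/29.8 = 526 kPa.
Adiabatic: TV^(γ−1) = const ⇒ T₂ = 462×(7.25)^0.667 = 1730 K; PV^γ = const ⇒ P₂ = 14300 kPa.
ΔU = nCvΔT = 4.08×12.5×(1730−462) = 64500 J.
Q = 0 for an adiabatic process, so W = −ΔU = -64500 J.

-64500 J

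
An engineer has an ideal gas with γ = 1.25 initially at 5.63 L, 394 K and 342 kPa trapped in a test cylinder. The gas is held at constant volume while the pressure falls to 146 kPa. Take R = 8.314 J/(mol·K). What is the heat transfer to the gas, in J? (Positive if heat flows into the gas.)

-4410 J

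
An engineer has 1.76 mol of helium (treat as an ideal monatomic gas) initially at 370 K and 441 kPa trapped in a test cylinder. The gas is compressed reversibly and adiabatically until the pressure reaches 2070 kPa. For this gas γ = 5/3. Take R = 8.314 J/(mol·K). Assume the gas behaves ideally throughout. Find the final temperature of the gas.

V₁ = nRT₁/P₁ = 1.76×8.314×370/441 = 12.3 L.
Adiabatic: T₂/T₁ = (P₂/P₁)^((γ−1)/γ) ⇒ T₂ = 370×(4.69)^0.400 = 687 K; V₂ = 4.85 L.

687 K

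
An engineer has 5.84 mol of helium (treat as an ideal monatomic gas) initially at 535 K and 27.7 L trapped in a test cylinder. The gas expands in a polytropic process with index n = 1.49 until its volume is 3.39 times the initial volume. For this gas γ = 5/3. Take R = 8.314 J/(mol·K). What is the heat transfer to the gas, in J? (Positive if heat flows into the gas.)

P₁ = nRT₁/V₁ = 5.84×8.314×535/27.7 = 938 kPa.
Polytropic n=1.49: T₂ = T₁(V₁/V₂)^(n−1) = 535×(0.295)^0.49 = 294 K; P₂ = P₁(V₁/V₂)^n = 152 kPa.
W = (P₁V₁−P₂V₂)/(n−1) = (938×27.7−152×93.9)/0.49 = 23900 J.
ΔU = nCvΔT = 5.84×12.5×(294−535) = -17500 J.
Q = ΔU + W = 6320 J.

6320 J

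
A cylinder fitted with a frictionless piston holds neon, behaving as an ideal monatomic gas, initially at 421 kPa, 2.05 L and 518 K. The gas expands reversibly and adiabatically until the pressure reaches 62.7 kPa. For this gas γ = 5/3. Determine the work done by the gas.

690 J

n = P₁V₁/(RT₁) = 421×2.05/(8.314×518) = 0.200 mol.
Adiabatic: T₂/T₁ = (P₂/P₁)^((γ−1)/γ) ⇒ T₂ = 518×(0.149)^0.400 = 242 K; V₂ = 6.43 L.
ΔU = nCvΔT = 0.200×12.5×(242−518) = -690 J.
Q = 0 for an adiabatic process, so W = −ΔU = 690 J.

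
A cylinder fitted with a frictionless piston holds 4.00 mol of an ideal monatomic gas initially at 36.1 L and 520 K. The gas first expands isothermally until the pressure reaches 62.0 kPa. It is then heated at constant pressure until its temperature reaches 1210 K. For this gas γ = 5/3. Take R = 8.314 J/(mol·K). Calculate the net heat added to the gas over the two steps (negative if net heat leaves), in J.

92700 J

P₁ = nRT₁/V₁ = 4.00×8.314×520/36.1 = 479 kPa.
Step 1 — Isothermal: T stays 520 K; PV = const ⇒ V₂ = 279 L, P₂ = 62.0 kPa.
ΔU = 0 (ideal gas, T constant).
W = nRT ln(V₂/V₁) = 4.00×8.314×520×ln(7.73) = 35400 J.
Q = ΔU + W = 35400 J.
State after step 1: P = 62.0 kPa, V = 279 L, T = 520 K.
Step 2 — Isobaric: P stays 62.0 kPa; V/T = const ⇒ T₂ = 1210 K, V₂ = 649 L.
W = PΔV = 62.0×(649−279) kPa·L = 22900 J.
ΔU = nCvΔT = 4.00×12.5×(1210−520) = 34400 J.
Q = ΔU + W = nCpΔT = 57400 J.
Net over both steps: W = 58300 J, Q = 92700 J, ΔU = 34400 J.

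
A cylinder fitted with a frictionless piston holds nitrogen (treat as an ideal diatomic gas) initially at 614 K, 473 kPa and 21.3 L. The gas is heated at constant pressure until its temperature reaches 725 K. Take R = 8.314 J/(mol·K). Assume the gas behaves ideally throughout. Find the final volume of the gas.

25.2 L

Isobaric: P stays 473 kPa; V/T = const ⇒ T₂ = 725 K, V₂ = 25.2 L.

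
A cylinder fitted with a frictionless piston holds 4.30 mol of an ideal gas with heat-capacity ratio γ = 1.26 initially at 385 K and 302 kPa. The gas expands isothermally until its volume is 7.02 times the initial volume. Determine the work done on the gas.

V₁ = nRT₁/P₁ = 4.30×8.314×385/302 = 45.6 L.
Isothermal: T stays 385 K; PV = const ⇒ V₂ = 320 L, P₂ = 43.0 kPa.
W = nRT ln(V₂/V₁) = 4.30×8.314×385×ln(7.02) = 26800 J.
Work done on the gas = −W_by = -26800 J.

-26800 J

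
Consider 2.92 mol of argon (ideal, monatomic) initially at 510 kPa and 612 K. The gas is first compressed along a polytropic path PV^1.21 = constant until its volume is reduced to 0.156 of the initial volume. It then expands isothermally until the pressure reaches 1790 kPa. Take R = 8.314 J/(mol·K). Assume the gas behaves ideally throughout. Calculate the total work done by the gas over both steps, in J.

V₁ = nRT₁/P₁ = 2.92×8.314×612/510 = 29.1 L.
Step 1 — Polytropic n=1.21: T₂ = T₁(V₁/V₂)^(n−1) = 612×(6.41)^0.21 = 904 K; P₂ = P₁(V₁/V₂)^n = 4830 kPa.
W = (P₁V₁−P₂V₂)/(n−1) = (510×29.1−4830×4.54)/0.21 = -33800 J.
ΔU = nCvΔT = 2.92×12.5×(904−612) = 10600 J.
Q = ΔU + W = -23100 J.
State after step 1: P = 4830 kPa, V = 4.54 L, T = 904 K.
Step 2 — Isothermal: T stays 904 K; PV = const ⇒ V₂ = 12.3 L, P₂ = 1790 kPa.
ΔU = 0 (ideal gas, T constant).
W = nRT ln(V₂/V₁) = 2.92×8.314×904×ln(2.70) = 21800 J.
Q = ΔU + W = 21800 J.
Net over both steps: W = -12000 J, Q = -1340 J, ΔU = 10600 J.

-12000 J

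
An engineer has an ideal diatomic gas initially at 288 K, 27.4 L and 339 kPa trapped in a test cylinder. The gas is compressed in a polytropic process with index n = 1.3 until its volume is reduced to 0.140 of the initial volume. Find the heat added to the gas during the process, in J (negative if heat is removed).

n = P₁V₁/(RT₁) = 339×27.4/(8.314×288) = 3.88 mol.
Polytropic n=1.3: T₂ = T₁(V₁/V₂)^(n−1) = 288×(7.14)^0.30 = 519 K; P₂ = P₁(V₁/V₂)^n = 4370 kPa.
W = (P₁V₁−P₂V₂)/(n−1) = (339×27.4−4370×3.84)/0.30 = -24900 J.
ΔU = nCvΔT = 3.88×20.8×(519−288) = 18700 J.
Q = ΔU + W = -6220 J.

-6220 J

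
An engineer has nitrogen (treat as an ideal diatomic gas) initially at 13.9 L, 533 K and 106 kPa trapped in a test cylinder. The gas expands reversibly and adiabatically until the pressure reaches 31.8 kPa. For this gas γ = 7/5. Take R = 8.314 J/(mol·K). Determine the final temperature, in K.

378 K

Adiabatic: T₂/T₁ = (P₂/P₁)^((γ−1)/γ) ⇒ T₂ = 533×(0.300)^0.286 = 378 K; V₂ = 32.8 L.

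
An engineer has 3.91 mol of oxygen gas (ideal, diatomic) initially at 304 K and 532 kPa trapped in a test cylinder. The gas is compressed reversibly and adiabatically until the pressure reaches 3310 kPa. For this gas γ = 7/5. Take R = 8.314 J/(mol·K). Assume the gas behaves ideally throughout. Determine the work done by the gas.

-16900 J

V₁ = nRT₁/P₁ = 3.91×8.314×304/532 = 18.6 L.
Adiabatic: T₂/T₁ = (P₂/P₁)^((γ−1)/γ) ⇒ T₂ = 304×(6.22)^0.286 = 513 K; V₂ = 5.03 L.
ΔU = nCvΔT = 3.91×20.8×(513−304) = 16900 J.
Q = 0 for an adiabatic process, so W = −ΔU = -16900 J.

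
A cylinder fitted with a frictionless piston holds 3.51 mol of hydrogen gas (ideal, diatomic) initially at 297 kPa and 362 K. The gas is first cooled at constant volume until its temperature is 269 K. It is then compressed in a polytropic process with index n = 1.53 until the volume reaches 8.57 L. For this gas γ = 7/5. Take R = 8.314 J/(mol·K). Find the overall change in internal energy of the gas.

V₁ = nRT₁/P₁ = 3.51×8.314×362/297 = 35.6 L.
Step 1 — Isochoric: V stays 35.6 L; P/T = const ⇒ T₂ = 269 K, P₂ = 221 kPa.
W = 0 (no volume change).
ΔU = nCvΔT = 3.51×20.8×(269−362) = -6780 J.
Q = ΔU = -6780 J.
State after step 1: P = 221 kPa, V = 35.6 L, T = 269 K.
Step 2 — Polytropic n=1.53: T₂ = T₁(V₁/V₂)^(n−1) = 269×(4.15)^0.53 = 572 K; P₂ = P₁(V₁/V₂)^n = 1950 kPa.
W = (P₁V₁−P₂V₂)/(n−1) = (221×35.6−1950×8.57)/0.53 = -16700 J.
ΔU = nCvΔT = 3.51×20.8×(572−269) = 22100 J.
Q = ΔU + W = 5420 J.
Net over both steps: W = -16700 J, Q = -1360 J, ΔU = 15300 J.

15300 J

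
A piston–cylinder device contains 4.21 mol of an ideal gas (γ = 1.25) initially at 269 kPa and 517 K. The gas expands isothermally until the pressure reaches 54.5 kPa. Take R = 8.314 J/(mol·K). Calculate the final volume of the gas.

332 L

V₁ = nRT₁/P₁ = 4.21×8.314×517/269 = 67.3 L.
Isothermal: T stays 517 K; PV = const ⇒ V₂ = 332 L, P₂ = 54.5 kPa.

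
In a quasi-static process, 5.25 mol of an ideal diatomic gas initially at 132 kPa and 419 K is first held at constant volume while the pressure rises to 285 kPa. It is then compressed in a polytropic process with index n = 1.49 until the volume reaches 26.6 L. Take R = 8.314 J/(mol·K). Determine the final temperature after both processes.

V₁ = nRT₁/P₁ = 5.25×8.314×419/132 = 139 L.
Step 1 — Isochoric: V stays 139 L; P/T = const ⇒ T₂ = 905 K, P₂ = 285 kPa.
W = 0 (no volume change).
ΔU = nCvΔT = 5.25×20.8×(905−419) = 53000 J.
Q = ΔU = 53000 J.
State after step 1: P = 285 kPa, V = 139 L, T = 905 K.
Step 2 — Polytropic n=1.49: T₂ = T₁(V₁/V₂)^(n−1) = 905×(5.21)^0.49 = 2030 K; P₂ = P₁(V₁/V₂)^n = 3330 kPa.
W = (P₁V₁−P₂V₂)/(n−1) = (285×139−3330×26.6)/0.49 = -100000 J.
ΔU = nCvΔT = 5.25×20.8×(2030−905) = 123000 J.
Q = ΔU + W = 22600 J.
Net over both steps: W = -100000 J, Q = 75600 J, ΔU = 176000 J.

2030 K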